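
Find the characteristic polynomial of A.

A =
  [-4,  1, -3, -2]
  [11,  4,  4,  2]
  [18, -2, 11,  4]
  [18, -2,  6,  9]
x^4 - 20*x^3 + 150*x^2 - 500*x + 625

Expanding det(x·I − A) (e.g. by cofactor expansion or by noting that A is similar to its Jordan form J, which has the same characteristic polynomial as A) gives
  χ_A(x) = x^4 - 20*x^3 + 150*x^2 - 500*x + 625
which factors as (x - 5)^4. The eigenvalues (with algebraic multiplicities) are λ = 5 with multiplicity 4.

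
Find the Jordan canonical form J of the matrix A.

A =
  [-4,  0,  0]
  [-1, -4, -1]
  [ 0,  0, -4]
J_2(-4) ⊕ J_1(-4)

The characteristic polynomial is
  det(x·I − A) = x^3 + 12*x^2 + 48*x + 64 = (x + 4)^3

Eigenvalues and multiplicities (the geometric multiplicity of λ is n − rank(A − λI), which equals the number of Jordan blocks for λ):
  λ = -4: algebraic multiplicity = 3, geometric multiplicity = 2

Determining the block sizes for each eigenvalue:
  λ = -4: 2 blocks summing to 3 forces exactly one block of size 2 and the rest size 1 → block sizes [2, 1]

Assembling the blocks gives a Jordan form
J =
  [-4,  1,  0]
  [ 0, -4,  0]
  [ 0,  0, -4]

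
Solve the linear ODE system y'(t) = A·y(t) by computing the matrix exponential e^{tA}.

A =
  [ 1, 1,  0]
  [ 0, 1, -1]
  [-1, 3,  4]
e^{tA} =
  [t^2*exp(2*t)/2 - t*exp(2*t) + exp(2*t), -t^2*exp(2*t) + t*exp(2*t), -t^2*exp(2*t)/2]
  [t^2*exp(2*t)/2, -t^2*exp(2*t) - t*exp(2*t) + exp(2*t), -t^2*exp(2*t)/2 - t*exp(2*t)]
  [-t^2*exp(2*t)/2 - t*exp(2*t), t^2*exp(2*t) + 3*t*exp(2*t), t^2*exp(2*t)/2 + 2*t*exp(2*t) + exp(2*t)]

Strategy: write A = P · J · P⁻¹ where J is a Jordan canonical form, so e^{tA} = P · e^{tJ} · P⁻¹, and e^{tJ} can be computed block-by-block.

A has Jordan form
J =
  [2, 1, 0]
  [0, 2, 1]
  [0, 0, 2]
(up to reordering of blocks).

Per-block formulas:
  For a 3×3 Jordan block J_3(2): exp(t · J_3(2)) = e^(2t)·(I + t·N + (t^2/2)·N^2), where N is the 3×3 nilpotent shift.

After assembling e^{tJ} and conjugating by P, we get:

e^{tA} =
  [t^2*exp(2*t)/2 - t*exp(2*t) + exp(2*t), -t^2*exp(2*t) + t*exp(2*t), -t^2*exp(2*t)/2]
  [t^2*exp(2*t)/2, -t^2*exp(2*t) - t*exp(2*t) + exp(2*t), -t^2*exp(2*t)/2 - t*exp(2*t)]
  [-t^2*exp(2*t)/2 - t*exp(2*t), t^2*exp(2*t) + 3*t*exp(2*t), t^2*exp(2*t)/2 + 2*t*exp(2*t) + exp(2*t)]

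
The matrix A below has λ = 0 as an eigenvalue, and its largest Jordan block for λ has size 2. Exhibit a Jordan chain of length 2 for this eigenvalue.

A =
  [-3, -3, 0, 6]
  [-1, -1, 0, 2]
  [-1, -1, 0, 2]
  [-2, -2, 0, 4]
A Jordan chain for λ = 0 of length 2:
v_1 = (-3, -1, -1, -2)ᵀ
v_2 = (1, 0, 0, 0)ᵀ

Let N = A − (0)·I. We want v_2 with N^2 v_2 = 0 but N^1 v_2 ≠ 0; then v_{j-1} := N · v_j for j = 2, …, 2.

Pick v_2 = (1, 0, 0, 0)ᵀ.
Then v_1 = N · v_2 = (-3, -1, -1, -2)ᵀ.

Sanity check: (A − (0)·I) v_1 = (0, 0, 0, 0)ᵀ = 0. ✓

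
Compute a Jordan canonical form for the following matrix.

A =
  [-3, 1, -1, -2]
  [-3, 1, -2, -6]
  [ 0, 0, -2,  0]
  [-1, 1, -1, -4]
J_3(-2) ⊕ J_1(-2)

The characteristic polynomial is
  det(x·I − A) = x^4 + 8*x^3 + 24*x^2 + 32*x + 16 = (x + 2)^4

Eigenvalues and multiplicities (the geometric multiplicity of λ is n − rank(A − λI), which equals the number of Jordan blocks for λ):
  λ = -2: algebraic multiplicity = 4, geometric multiplicity = 2

Determining the block sizes for each eigenvalue:
  λ = -2: with am = 4 and gm = 2, the partition is not yet determined (e.g. several partitions of 4 into 2 parts exist). Let N = A − (-2)·I. Computing rank(N^1) = 2, rank(N^2) = 1, rank(N^3) = 0; the number of blocks of size ≥ j is rank(N^{j−1}) − rank(N^j), giving [2, 1, 1]. So we have 1 block(s) of size 3, 1 block(s) of size 1 → block sizes [3, 1]

Assembling the blocks gives a Jordan form
J =
  [-2,  1,  0,  0]
  [ 0, -2,  1,  0]
  [ 0,  0, -2,  0]
  [ 0,  0,  0, -2]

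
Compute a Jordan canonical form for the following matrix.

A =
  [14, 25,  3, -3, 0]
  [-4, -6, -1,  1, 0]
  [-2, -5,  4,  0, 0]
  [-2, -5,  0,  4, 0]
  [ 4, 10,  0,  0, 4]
J_3(4) ⊕ J_1(4) ⊕ J_1(4)

The characteristic polynomial is
  det(x·I − A) = x^5 - 20*x^4 + 160*x^3 - 640*x^2 + 1280*x - 1024 = (x - 4)^5

Eigenvalues and multiplicities (the geometric multiplicity of λ is n − rank(A − λI), which equals the number of Jordan blocks for λ):
  λ = 4: algebraic multiplicity = 5, geometric multiplicity = 3

Determining the block sizes for each eigenvalue:
  λ = 4: with am = 5 and gm = 3, the partition is not yet determined (e.g. several partitions of 5 into 3 parts exist). Let N = A − (4)·I. Computing rank(N^1) = 2, rank(N^2) = 1, rank(N^3) = 0; the number of blocks of size ≥ j is rank(N^{j−1}) − rank(N^j), giving [3, 1, 1]. So we have 1 block(s) of size 3, 2 block(s) of size 1 → block sizes [3, 1, 1]

Assembling the blocks gives a Jordan form
J =
  [4, 1, 0, 0, 0]
  [0, 4, 1, 0, 0]
  [0, 0, 4, 0, 0]
  [0, 0, 0, 4, 0]
  [0, 0, 0, 0, 4]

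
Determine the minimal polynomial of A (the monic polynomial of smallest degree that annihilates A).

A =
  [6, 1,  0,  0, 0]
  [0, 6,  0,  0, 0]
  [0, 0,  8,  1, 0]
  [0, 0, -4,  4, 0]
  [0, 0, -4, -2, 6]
x^2 - 12*x + 36

The characteristic polynomial is χ_A(x) = (x - 6)^5, so the eigenvalues are known. The minimal polynomial is
  m_A(x) = Π_λ (x − λ)^{k_λ}
where k_λ is the size of the *largest* Jordan block for λ (equivalently, the smallest k with (A − λI)^k v = 0 for every generalised eigenvector v of λ).

  λ = 6: largest Jordan block has size 2, contributing (x − 6)^2

So m_A(x) = (x - 6)^2 = x^2 - 12*x + 36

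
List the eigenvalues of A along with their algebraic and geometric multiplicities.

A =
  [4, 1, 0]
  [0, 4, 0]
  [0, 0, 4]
λ = 4: alg = 3, geom = 2

Step 1 — factor the characteristic polynomial to read off the algebraic multiplicities:
  χ_A(x) = (x - 4)^3

Step 2 — compute geometric multiplicities via the rank-nullity identity g(λ) = n − rank(A − λI):
  rank(A − (4)·I) = 1, so dim ker(A − (4)·I) = n − 1 = 2

Summary:
  λ = 4: algebraic multiplicity = 3, geometric multiplicity = 2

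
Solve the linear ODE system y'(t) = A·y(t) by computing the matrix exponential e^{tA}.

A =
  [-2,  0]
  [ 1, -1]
e^{tA} =
  [exp(-2*t), 0]
  [exp(-t) - exp(-2*t), exp(-t)]

Strategy: write A = P · J · P⁻¹ where J is a Jordan canonical form, so e^{tA} = P · e^{tJ} · P⁻¹, and e^{tJ} can be computed block-by-block.

A has Jordan form
J =
  [-2,  0]
  [ 0, -1]
(up to reordering of blocks).

Per-block formulas:
  For a 1×1 block at λ = -1: exp(t · [-1]) = [e^(-1t)].
  For a 1×1 block at λ = -2: exp(t · [-2]) = [e^(-2t)].

After assembling e^{tJ} and conjugating by P, we get:

e^{tA} =
  [exp(-2*t), 0]
  [exp(-t) - exp(-2*t), exp(-t)]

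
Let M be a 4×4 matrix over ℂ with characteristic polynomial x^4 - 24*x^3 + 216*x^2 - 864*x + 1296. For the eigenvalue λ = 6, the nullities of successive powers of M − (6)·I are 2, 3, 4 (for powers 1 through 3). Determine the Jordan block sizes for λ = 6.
Block sizes for λ = 6: [3, 1]

From the dimensions of kernels of powers, the number of Jordan blocks of size at least j is d_j − d_{j−1} where d_j = dim ker(N^j) (with d_0 = 0). Computing the differences gives [2, 1, 1].
The number of blocks of size exactly k is (#blocks of size ≥ k) − (#blocks of size ≥ k + 1), so the partition is: 1 block(s) of size 1, 1 block(s) of size 3.
In nonincreasing order the block sizes are [3, 1].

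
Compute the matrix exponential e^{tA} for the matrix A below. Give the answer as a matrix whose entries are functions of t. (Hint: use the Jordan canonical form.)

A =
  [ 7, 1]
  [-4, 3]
e^{tA} =
  [2*t*exp(5*t) + exp(5*t), t*exp(5*t)]
  [-4*t*exp(5*t), -2*t*exp(5*t) + exp(5*t)]

Strategy: write A = P · J · P⁻¹ where J is a Jordan canonical form, so e^{tA} = P · e^{tJ} · P⁻¹, and e^{tJ} can be computed block-by-block.

A has Jordan form
J =
  [5, 1]
  [0, 5]
(up to reordering of blocks).

Per-block formulas:
  For a 2×2 Jordan block J_2(5): exp(t · J_2(5)) = e^(5t)·(I + t·N), where N is the 2×2 nilpotent shift.

After assembling e^{tJ} and conjugating by P, we get:

e^{tA} =
  [2*t*exp(5*t) + exp(5*t), t*exp(5*t)]
  [-4*t*exp(5*t), -2*t*exp(5*t) + exp(5*t)]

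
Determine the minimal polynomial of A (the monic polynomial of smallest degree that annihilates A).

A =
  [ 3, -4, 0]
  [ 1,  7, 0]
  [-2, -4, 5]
x^2 - 10*x + 25

The characteristic polynomial is χ_A(x) = (x - 5)^3, so the eigenvalues are known. The minimal polynomial is
  m_A(x) = Π_λ (x − λ)^{k_λ}
where k_λ is the size of the *largest* Jordan block for λ (equivalently, the smallest k with (A − λI)^k v = 0 for every generalised eigenvector v of λ).

  λ = 5: largest Jordan block has size 2, contributing (x − 5)^2

So m_A(x) = (x - 5)^2 = x^2 - 10*x + 25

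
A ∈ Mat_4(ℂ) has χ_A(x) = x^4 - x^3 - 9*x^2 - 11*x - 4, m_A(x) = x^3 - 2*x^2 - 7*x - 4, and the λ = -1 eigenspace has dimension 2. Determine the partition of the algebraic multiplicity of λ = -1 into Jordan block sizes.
Block sizes for λ = -1: [2, 1]

Step 1 — from the characteristic polynomial, algebraic multiplicity of λ = -1 is 3. From dim ker(A − (-1)·I) = 2, there are exactly 2 Jordan blocks for λ = -1.
Step 2 — from the minimal polynomial, the factor (x + 1)^2 tells us the largest block for λ = -1 has size 2.
Step 3 — with total size 3, 2 blocks, and largest block 2, the block sizes (in nonincreasing order) are [2, 1].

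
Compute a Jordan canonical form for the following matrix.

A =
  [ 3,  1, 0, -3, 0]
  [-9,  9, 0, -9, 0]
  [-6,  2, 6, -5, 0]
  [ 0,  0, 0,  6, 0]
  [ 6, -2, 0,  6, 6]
J_2(6) ⊕ J_2(6) ⊕ J_1(6)

The characteristic polynomial is
  det(x·I − A) = x^5 - 30*x^4 + 360*x^3 - 2160*x^2 + 6480*x - 7776 = (x - 6)^5

Eigenvalues and multiplicities (the geometric multiplicity of λ is n − rank(A − λI), which equals the number of Jordan blocks for λ):
  λ = 6: algebraic multiplicity = 5, geometric multiplicity = 3

Determining the block sizes for each eigenvalue:
  λ = 6: with am = 5 and gm = 3, the partition is not yet determined (e.g. several partitions of 5 into 3 parts exist). Let N = A − (6)·I. Computing rank(N^1) = 2, rank(N^2) = 0; the number of blocks of size ≥ j is rank(N^{j−1}) − rank(N^j), giving [3, 2]. So we have 2 block(s) of size 2, 1 block(s) of size 1 → block sizes [2, 2, 1]

Assembling the blocks gives a Jordan form
J =
  [6, 1, 0, 0, 0]
  [0, 6, 0, 0, 0]
  [0, 0, 6, 1, 0]
  [0, 0, 0, 6, 0]
  [0, 0, 0, 0, 6]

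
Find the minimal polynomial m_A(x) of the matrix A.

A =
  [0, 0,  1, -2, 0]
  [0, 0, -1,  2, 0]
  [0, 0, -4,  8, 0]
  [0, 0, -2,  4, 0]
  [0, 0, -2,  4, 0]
x^2

The characteristic polynomial is χ_A(x) = x^5, so the eigenvalues are known. The minimal polynomial is
  m_A(x) = Π_λ (x − λ)^{k_λ}
where k_λ is the size of the *largest* Jordan block for λ (equivalently, the smallest k with (A − λI)^k v = 0 for every generalised eigenvector v of λ).

  λ = 0: largest Jordan block has size 2, contributing (x − 0)^2

So m_A(x) = x^2 = x^2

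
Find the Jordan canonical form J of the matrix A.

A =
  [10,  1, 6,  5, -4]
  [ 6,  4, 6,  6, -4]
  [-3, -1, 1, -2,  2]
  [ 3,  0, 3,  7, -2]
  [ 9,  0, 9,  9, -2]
J_3(4) ⊕ J_1(4) ⊕ J_1(4)

The characteristic polynomial is
  det(x·I − A) = x^5 - 20*x^4 + 160*x^3 - 640*x^2 + 1280*x - 1024 = (x - 4)^5

Eigenvalues and multiplicities (the geometric multiplicity of λ is n − rank(A − λI), which equals the number of Jordan blocks for λ):
  λ = 4: algebraic multiplicity = 5, geometric multiplicity = 3

Determining the block sizes for each eigenvalue:
  λ = 4: with am = 5 and gm = 3, the partition is not yet determined (e.g. several partitions of 5 into 3 parts exist). Let N = A − (4)·I. Computing rank(N^1) = 2, rank(N^2) = 1, rank(N^3) = 0; the number of blocks of size ≥ j is rank(N^{j−1}) − rank(N^j), giving [3, 1, 1]. So we have 1 block(s) of size 3, 2 block(s) of size 1 → block sizes [3, 1, 1]

Assembling the blocks gives a Jordan form
J =
  [4, 1, 0, 0, 0]
  [0, 4, 1, 0, 0]
  [0, 0, 4, 0, 0]
  [0, 0, 0, 4, 0]
  [0, 0, 0, 0, 4]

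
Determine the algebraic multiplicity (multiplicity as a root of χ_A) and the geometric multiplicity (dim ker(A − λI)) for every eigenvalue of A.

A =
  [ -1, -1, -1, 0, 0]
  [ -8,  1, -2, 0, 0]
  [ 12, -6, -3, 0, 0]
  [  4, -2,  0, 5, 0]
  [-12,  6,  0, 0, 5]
λ = -3: alg = 2, geom = 1; λ = 3: alg = 1, geom = 1; λ = 5: alg = 2, geom = 2

Step 1 — factor the characteristic polynomial to read off the algebraic multiplicities:
  χ_A(x) = (x - 5)^2*(x - 3)*(x + 3)^2

Step 2 — compute geometric multiplicities via the rank-nullity identity g(λ) = n − rank(A − λI):
  rank(A − (-3)·I) = 4, so dim ker(A − (-3)·I) = n − 4 = 1
  rank(A − (3)·I) = 4, so dim ker(A − (3)·I) = n − 4 = 1
  rank(A − (5)·I) = 3, so dim ker(A − (5)·I) = n − 3 = 2

Summary:
  λ = -3: algebraic multiplicity = 2, geometric multiplicity = 1
  λ = 3: algebraic multiplicity = 1, geometric multiplicity = 1
  λ = 5: algebraic multiplicity = 2, geometric multiplicity = 2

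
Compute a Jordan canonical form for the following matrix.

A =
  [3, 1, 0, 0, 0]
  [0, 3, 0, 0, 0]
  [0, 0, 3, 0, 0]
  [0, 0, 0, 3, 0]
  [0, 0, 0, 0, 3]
J_2(3) ⊕ J_1(3) ⊕ J_1(3) ⊕ J_1(3)

The characteristic polynomial is
  det(x·I − A) = x^5 - 15*x^4 + 90*x^3 - 270*x^2 + 405*x - 243 = (x - 3)^5

Eigenvalues and multiplicities (the geometric multiplicity of λ is n − rank(A − λI), which equals the number of Jordan blocks for λ):
  λ = 3: algebraic multiplicity = 5, geometric multiplicity = 4

Determining the block sizes for each eigenvalue:
  λ = 3: 4 blocks summing to 5 forces exactly one block of size 2 and the rest size 1 → block sizes [2, 1, 1, 1]

Assembling the blocks gives a Jordan form
J =
  [3, 1, 0, 0, 0]
  [0, 3, 0, 0, 0]
  [0, 0, 3, 0, 0]
  [0, 0, 0, 3, 0]
  [0, 0, 0, 0, 3]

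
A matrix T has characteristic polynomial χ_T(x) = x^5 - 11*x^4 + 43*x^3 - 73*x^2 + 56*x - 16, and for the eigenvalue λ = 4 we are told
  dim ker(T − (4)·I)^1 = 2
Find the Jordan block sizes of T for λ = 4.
Block sizes for λ = 4: [1, 1]

From the dimensions of kernels of powers, the number of Jordan blocks of size at least j is d_j − d_{j−1} where d_j = dim ker(N^j) (with d_0 = 0). Computing the differences gives [2].
The number of blocks of size exactly k is (#blocks of size ≥ k) − (#blocks of size ≥ k + 1), so the partition is: 2 block(s) of size 1.
In nonincreasing order the block sizes are [1, 1].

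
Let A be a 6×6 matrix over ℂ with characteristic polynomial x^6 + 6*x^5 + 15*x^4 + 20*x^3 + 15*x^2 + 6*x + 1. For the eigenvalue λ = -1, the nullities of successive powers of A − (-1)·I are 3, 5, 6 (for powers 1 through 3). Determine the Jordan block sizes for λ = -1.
Block sizes for λ = -1: [3, 2, 1]

From the dimensions of kernels of powers, the number of Jordan blocks of size at least j is d_j − d_{j−1} where d_j = dim ker(N^j) (with d_0 = 0). Computing the differences gives [3, 2, 1].
The number of blocks of size exactly k is (#blocks of size ≥ k) − (#blocks of size ≥ k + 1), so the partition is: 1 block(s) of size 1, 1 block(s) of size 2, 1 block(s) of size 3.
In nonincreasing order the block sizes are [3, 2, 1].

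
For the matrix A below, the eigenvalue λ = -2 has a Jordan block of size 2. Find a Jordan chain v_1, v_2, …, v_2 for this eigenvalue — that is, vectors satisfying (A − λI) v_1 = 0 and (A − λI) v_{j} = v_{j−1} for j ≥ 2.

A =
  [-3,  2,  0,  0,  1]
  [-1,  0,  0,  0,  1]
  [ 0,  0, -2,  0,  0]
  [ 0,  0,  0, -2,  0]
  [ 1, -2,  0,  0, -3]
A Jordan chain for λ = -2 of length 2:
v_1 = (-1, -1, 0, 0, 1)ᵀ
v_2 = (1, 0, 0, 0, 0)ᵀ

Let N = A − (-2)·I. We want v_2 with N^2 v_2 = 0 but N^1 v_2 ≠ 0; then v_{j-1} := N · v_j for j = 2, …, 2.

Pick v_2 = (1, 0, 0, 0, 0)ᵀ.
Then v_1 = N · v_2 = (-1, -1, 0, 0, 1)ᵀ.

Sanity check: (A − (-2)·I) v_1 = (0, 0, 0, 0, 0)ᵀ = 0. ✓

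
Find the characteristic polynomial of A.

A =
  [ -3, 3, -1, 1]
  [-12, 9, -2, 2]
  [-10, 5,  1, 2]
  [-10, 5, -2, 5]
x^4 - 12*x^3 + 54*x^2 - 108*x + 81

Expanding det(x·I − A) (e.g. by cofactor expansion or by noting that A is similar to its Jordan form J, which has the same characteristic polynomial as A) gives
  χ_A(x) = x^4 - 12*x^3 + 54*x^2 - 108*x + 81
which factors as (x - 3)^4. The eigenvalues (with algebraic multiplicities) are λ = 3 with multiplicity 4.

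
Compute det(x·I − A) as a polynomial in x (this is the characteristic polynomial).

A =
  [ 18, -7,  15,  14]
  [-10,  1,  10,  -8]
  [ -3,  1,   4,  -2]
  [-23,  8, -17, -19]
x^4 - 4*x^3 - 26*x^2 + 60*x + 225

Expanding det(x·I − A) (e.g. by cofactor expansion or by noting that A is similar to its Jordan form J, which has the same characteristic polynomial as A) gives
  χ_A(x) = x^4 - 4*x^3 - 26*x^2 + 60*x + 225
which factors as (x - 5)^2*(x + 3)^2. The eigenvalues (with algebraic multiplicities) are λ = -3 with multiplicity 2, λ = 5 with multiplicity 2.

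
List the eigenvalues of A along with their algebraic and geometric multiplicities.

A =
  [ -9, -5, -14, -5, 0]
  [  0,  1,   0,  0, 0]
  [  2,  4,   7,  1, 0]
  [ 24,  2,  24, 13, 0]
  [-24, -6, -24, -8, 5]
λ = 1: alg = 2, geom = 1; λ = 5: alg = 3, geom = 2

Step 1 — factor the characteristic polynomial to read off the algebraic multiplicities:
  χ_A(x) = (x - 5)^3*(x - 1)^2

Step 2 — compute geometric multiplicities via the rank-nullity identity g(λ) = n − rank(A − λI):
  rank(A − (1)·I) = 4, so dim ker(A − (1)·I) = n − 4 = 1
  rank(A − (5)·I) = 3, so dim ker(A − (5)·I) = n − 3 = 2

Summary:
  λ = 1: algebraic multiplicity = 2, geometric multiplicity = 1
  λ = 5: algebraic multiplicity = 3, geometric multiplicity = 2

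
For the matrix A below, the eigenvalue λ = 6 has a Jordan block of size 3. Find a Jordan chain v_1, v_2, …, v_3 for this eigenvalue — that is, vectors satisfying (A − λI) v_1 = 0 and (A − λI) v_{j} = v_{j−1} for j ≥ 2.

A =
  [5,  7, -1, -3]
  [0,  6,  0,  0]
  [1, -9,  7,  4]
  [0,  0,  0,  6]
A Jordan chain for λ = 6 of length 3:
v_1 = (2, 0, -2, 0)ᵀ
v_2 = (7, 0, -9, 0)ᵀ
v_3 = (0, 1, 0, 0)ᵀ

Let N = A − (6)·I. We want v_3 with N^3 v_3 = 0 but N^2 v_3 ≠ 0; then v_{j-1} := N · v_j for j = 3, …, 2.

Pick v_3 = (0, 1, 0, 0)ᵀ.
Then v_2 = N · v_3 = (7, 0, -9, 0)ᵀ.
Then v_1 = N · v_2 = (2, 0, -2, 0)ᵀ.

Sanity check: (A − (6)·I) v_1 = (0, 0, 0, 0)ᵀ = 0. ✓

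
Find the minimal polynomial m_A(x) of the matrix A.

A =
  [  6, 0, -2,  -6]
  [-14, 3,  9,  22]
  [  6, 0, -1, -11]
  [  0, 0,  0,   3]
x^4 - 11*x^3 + 45*x^2 - 81*x + 54

The characteristic polynomial is χ_A(x) = (x - 3)^3*(x - 2), so the eigenvalues are known. The minimal polynomial is
  m_A(x) = Π_λ (x − λ)^{k_λ}
where k_λ is the size of the *largest* Jordan block for λ (equivalently, the smallest k with (A − λI)^k v = 0 for every generalised eigenvector v of λ).

  λ = 2: largest Jordan block has size 1, contributing (x − 2)
  λ = 3: largest Jordan block has size 3, contributing (x − 3)^3

So m_A(x) = (x - 3)^3*(x - 2) = x^4 - 11*x^3 + 45*x^2 - 81*x + 54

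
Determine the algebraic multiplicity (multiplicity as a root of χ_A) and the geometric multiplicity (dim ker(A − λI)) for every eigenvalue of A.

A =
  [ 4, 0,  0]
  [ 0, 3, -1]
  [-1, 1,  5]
λ = 4: alg = 3, geom = 1

Step 1 — factor the characteristic polynomial to read off the algebraic multiplicities:
  χ_A(x) = (x - 4)^3

Step 2 — compute geometric multiplicities via the rank-nullity identity g(λ) = n − rank(A − λI):
  rank(A − (4)·I) = 2, so dim ker(A − (4)·I) = n − 2 = 1

Summary:
  λ = 4: algebraic multiplicity = 3, geometric multiplicity = 1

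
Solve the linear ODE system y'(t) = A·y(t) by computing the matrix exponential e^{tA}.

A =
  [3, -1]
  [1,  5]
e^{tA} =
  [-t*exp(4*t) + exp(4*t), -t*exp(4*t)]
  [t*exp(4*t), t*exp(4*t) + exp(4*t)]

Strategy: write A = P · J · P⁻¹ where J is a Jordan canonical form, so e^{tA} = P · e^{tJ} · P⁻¹, and e^{tJ} can be computed block-by-block.

A has Jordan form
J =
  [4, 1]
  [0, 4]
(up to reordering of blocks).

Per-block formulas:
  For a 2×2 Jordan block J_2(4): exp(t · J_2(4)) = e^(4t)·(I + t·N), where N is the 2×2 nilpotent shift.

After assembling e^{tJ} and conjugating by P, we get:

e^{tA} =
  [-t*exp(4*t) + exp(4*t), -t*exp(4*t)]
  [t*exp(4*t), t*exp(4*t) + exp(4*t)]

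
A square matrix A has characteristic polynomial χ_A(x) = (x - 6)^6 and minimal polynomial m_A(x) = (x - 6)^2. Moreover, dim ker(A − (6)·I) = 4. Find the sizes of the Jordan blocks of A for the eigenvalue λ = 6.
Block sizes for λ = 6: [2, 2, 1, 1]

Step 1 — from the characteristic polynomial, algebraic multiplicity of λ = 6 is 6. From dim ker(A − (6)·I) = 4, there are exactly 4 Jordan blocks for λ = 6.
Step 2 — from the minimal polynomial, the factor (x − 6)^2 tells us the largest block for λ = 6 has size 2.
Step 3 — with total size 6, 4 blocks, and largest block 2, the block sizes (in nonincreasing order) are [2, 2, 1, 1].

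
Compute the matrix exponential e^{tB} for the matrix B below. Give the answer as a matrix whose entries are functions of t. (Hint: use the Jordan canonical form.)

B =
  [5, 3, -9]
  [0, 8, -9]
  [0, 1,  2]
e^{tB} =
  [exp(5*t), 3*t*exp(5*t), -9*t*exp(5*t)]
  [0, 3*t*exp(5*t) + exp(5*t), -9*t*exp(5*t)]
  [0, t*exp(5*t), -3*t*exp(5*t) + exp(5*t)]

Strategy: write B = P · J · P⁻¹ where J is a Jordan canonical form, so e^{tB} = P · e^{tJ} · P⁻¹, and e^{tJ} can be computed block-by-block.

B has Jordan form
J =
  [5, 1, 0]
  [0, 5, 0]
  [0, 0, 5]
(up to reordering of blocks).

Per-block formulas:
  For a 1×1 block at λ = 5: exp(t · [5]) = [e^(5t)].
  For a 2×2 Jordan block J_2(5): exp(t · J_2(5)) = e^(5t)·(I + t·N), where N is the 2×2 nilpotent shift.

After assembling e^{tJ} and conjugating by P, we get:

e^{tB} =
  [exp(5*t), 3*t*exp(5*t), -9*t*exp(5*t)]
  [0, 3*t*exp(5*t) + exp(5*t), -9*t*exp(5*t)]
  [0, t*exp(5*t), -3*t*exp(5*t) + exp(5*t)]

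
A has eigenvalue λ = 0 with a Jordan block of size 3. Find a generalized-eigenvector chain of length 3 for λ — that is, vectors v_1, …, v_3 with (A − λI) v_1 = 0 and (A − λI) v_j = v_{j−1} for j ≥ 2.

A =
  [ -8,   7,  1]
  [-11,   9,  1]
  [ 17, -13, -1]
A Jordan chain for λ = 0 of length 3:
v_1 = (4, 6, -10)ᵀ
v_2 = (-8, -11, 17)ᵀ
v_3 = (1, 0, 0)ᵀ

Let N = A − (0)·I. We want v_3 with N^3 v_3 = 0 but N^2 v_3 ≠ 0; then v_{j-1} := N · v_j for j = 3, …, 2.

Pick v_3 = (1, 0, 0)ᵀ.
Then v_2 = N · v_3 = (-8, -11, 17)ᵀ.
Then v_1 = N · v_2 = (4, 6, -10)ᵀ.

Sanity check: (A − (0)·I) v_1 = (0, 0, 0)ᵀ = 0. ✓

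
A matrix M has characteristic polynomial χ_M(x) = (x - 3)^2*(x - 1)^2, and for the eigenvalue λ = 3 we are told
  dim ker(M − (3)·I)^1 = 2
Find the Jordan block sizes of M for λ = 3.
Block sizes for λ = 3: [1, 1]

From the dimensions of kernels of powers, the number of Jordan blocks of size at least j is d_j − d_{j−1} where d_j = dim ker(N^j) (with d_0 = 0). Computing the differences gives [2].
The number of blocks of size exactly k is (#blocks of size ≥ k) − (#blocks of size ≥ k + 1), so the partition is: 2 block(s) of size 1.
In nonincreasing order the block sizes are [1, 1].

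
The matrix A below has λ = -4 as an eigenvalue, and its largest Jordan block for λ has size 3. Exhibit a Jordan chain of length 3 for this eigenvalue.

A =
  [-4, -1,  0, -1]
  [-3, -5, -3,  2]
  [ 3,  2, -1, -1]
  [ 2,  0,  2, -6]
A Jordan chain for λ = -4 of length 3:
v_1 = (1, -2, 1, 2)ᵀ
v_2 = (0, -3, 3, 2)ᵀ
v_3 = (1, 0, 0, 0)ᵀ

Let N = A − (-4)·I. We want v_3 with N^3 v_3 = 0 but N^2 v_3 ≠ 0; then v_{j-1} := N · v_j for j = 3, …, 2.

Pick v_3 = (1, 0, 0, 0)ᵀ.
Then v_2 = N · v_3 = (0, -3, 3, 2)ᵀ.
Then v_1 = N · v_2 = (1, -2, 1, 2)ᵀ.

Sanity check: (A − (-4)·I) v_1 = (0, 0, 0, 0)ᵀ = 0. ✓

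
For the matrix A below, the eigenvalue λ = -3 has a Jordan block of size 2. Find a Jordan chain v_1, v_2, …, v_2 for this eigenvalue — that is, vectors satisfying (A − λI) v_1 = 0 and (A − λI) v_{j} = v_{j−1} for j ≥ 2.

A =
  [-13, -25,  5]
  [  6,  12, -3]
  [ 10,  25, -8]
A Jordan chain for λ = -3 of length 2:
v_1 = (-10, 6, 10)ᵀ
v_2 = (1, 0, 0)ᵀ

Let N = A − (-3)·I. We want v_2 with N^2 v_2 = 0 but N^1 v_2 ≠ 0; then v_{j-1} := N · v_j for j = 2, …, 2.

Pick v_2 = (1, 0, 0)ᵀ.
Then v_1 = N · v_2 = (-10, 6, 10)ᵀ.

Sanity check: (A − (-3)·I) v_1 = (0, 0, 0)ᵀ = 0. ✓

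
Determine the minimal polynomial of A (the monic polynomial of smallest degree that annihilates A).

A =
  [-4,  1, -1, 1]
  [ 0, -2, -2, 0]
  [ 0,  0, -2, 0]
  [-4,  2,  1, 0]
x^3 + 6*x^2 + 12*x + 8

The characteristic polynomial is χ_A(x) = (x + 2)^4, so the eigenvalues are known. The minimal polynomial is
  m_A(x) = Π_λ (x − λ)^{k_λ}
where k_λ is the size of the *largest* Jordan block for λ (equivalently, the smallest k with (A − λI)^k v = 0 for every generalised eigenvector v of λ).

  λ = -2: largest Jordan block has size 3, contributing (x + 2)^3

So m_A(x) = (x + 2)^3 = x^3 + 6*x^2 + 12*x + 8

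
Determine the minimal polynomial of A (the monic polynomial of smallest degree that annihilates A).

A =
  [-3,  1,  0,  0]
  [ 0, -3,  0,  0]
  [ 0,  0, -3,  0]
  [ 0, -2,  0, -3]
x^2 + 6*x + 9

The characteristic polynomial is χ_A(x) = (x + 3)^4, so the eigenvalues are known. The minimal polynomial is
  m_A(x) = Π_λ (x − λ)^{k_λ}
where k_λ is the size of the *largest* Jordan block for λ (equivalently, the smallest k with (A − λI)^k v = 0 for every generalised eigenvector v of λ).

  λ = -3: largest Jordan block has size 2, contributing (x + 3)^2

So m_A(x) = (x + 3)^2 = x^2 + 6*x + 9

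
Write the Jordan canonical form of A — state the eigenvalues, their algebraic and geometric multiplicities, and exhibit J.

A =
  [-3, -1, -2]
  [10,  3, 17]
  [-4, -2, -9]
J_3(-3)

The characteristic polynomial is
  det(x·I − A) = x^3 + 9*x^2 + 27*x + 27 = (x + 3)^3

Eigenvalues and multiplicities (the geometric multiplicity of λ is n − rank(A − λI), which equals the number of Jordan blocks for λ):
  λ = -3: algebraic multiplicity = 3, geometric multiplicity = 1

Determining the block sizes for each eigenvalue:
  λ = -3: one block (gm = 1), so the single block has size am = 3 → block sizes [3]

Assembling the blocks gives a Jordan form
J =
  [-3,  1,  0]
  [ 0, -3,  1]
  [ 0,  0, -3]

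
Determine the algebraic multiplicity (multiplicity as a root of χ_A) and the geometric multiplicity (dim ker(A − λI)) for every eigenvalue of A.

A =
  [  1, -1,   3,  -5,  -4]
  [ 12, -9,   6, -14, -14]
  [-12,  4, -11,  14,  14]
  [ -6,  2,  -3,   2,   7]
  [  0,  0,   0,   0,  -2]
λ = -5: alg = 3, geom = 2; λ = -2: alg = 2, geom = 1

Step 1 — factor the characteristic polynomial to read off the algebraic multiplicities:
  χ_A(x) = (x + 2)^2*(x + 5)^3

Step 2 — compute geometric multiplicities via the rank-nullity identity g(λ) = n − rank(A − λI):
  rank(A − (-5)·I) = 3, so dim ker(A − (-5)·I) = n − 3 = 2
  rank(A − (-2)·I) = 4, so dim ker(A − (-2)·I) = n − 4 = 1

Summary:
  λ = -5: algebraic multiplicity = 3, geometric multiplicity = 2
  λ = -2: algebraic multiplicity = 2, geometric multiplicity = 1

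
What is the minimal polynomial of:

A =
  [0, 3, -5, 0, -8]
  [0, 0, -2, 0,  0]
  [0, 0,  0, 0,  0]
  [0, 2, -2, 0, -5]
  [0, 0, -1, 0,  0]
x^3

The characteristic polynomial is χ_A(x) = x^5, so the eigenvalues are known. The minimal polynomial is
  m_A(x) = Π_λ (x − λ)^{k_λ}
where k_λ is the size of the *largest* Jordan block for λ (equivalently, the smallest k with (A − λI)^k v = 0 for every generalised eigenvector v of λ).

  λ = 0: largest Jordan block has size 3, contributing (x − 0)^3

So m_A(x) = x^3 = x^3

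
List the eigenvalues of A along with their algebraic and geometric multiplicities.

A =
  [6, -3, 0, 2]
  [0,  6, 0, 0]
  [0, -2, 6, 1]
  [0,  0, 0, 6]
λ = 6: alg = 4, geom = 2

Step 1 — factor the characteristic polynomial to read off the algebraic multiplicities:
  χ_A(x) = (x - 6)^4

Step 2 — compute geometric multiplicities via the rank-nullity identity g(λ) = n − rank(A − λI):
  rank(A − (6)·I) = 2, so dim ker(A − (6)·I) = n − 2 = 2

Summary:
  λ = 6: algebraic multiplicity = 4, geometric multiplicity = 2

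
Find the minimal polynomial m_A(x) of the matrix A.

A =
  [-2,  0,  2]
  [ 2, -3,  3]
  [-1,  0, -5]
x^3 + 10*x^2 + 33*x + 36

The characteristic polynomial is χ_A(x) = (x + 3)^2*(x + 4), so the eigenvalues are known. The minimal polynomial is
  m_A(x) = Π_λ (x − λ)^{k_λ}
where k_λ is the size of the *largest* Jordan block for λ (equivalently, the smallest k with (A − λI)^k v = 0 for every generalised eigenvector v of λ).

  λ = -4: largest Jordan block has size 1, contributing (x + 4)
  λ = -3: largest Jordan block has size 2, contributing (x + 3)^2

So m_A(x) = (x + 3)^2*(x + 4) = x^3 + 10*x^2 + 33*x + 36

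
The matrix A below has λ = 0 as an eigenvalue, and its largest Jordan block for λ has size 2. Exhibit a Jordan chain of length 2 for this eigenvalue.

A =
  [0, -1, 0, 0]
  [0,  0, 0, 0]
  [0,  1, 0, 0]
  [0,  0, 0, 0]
A Jordan chain for λ = 0 of length 2:
v_1 = (-1, 0, 1, 0)ᵀ
v_2 = (0, 1, 0, 0)ᵀ

Let N = A − (0)·I. We want v_2 with N^2 v_2 = 0 but N^1 v_2 ≠ 0; then v_{j-1} := N · v_j for j = 2, …, 2.

Pick v_2 = (0, 1, 0, 0)ᵀ.
Then v_1 = N · v_2 = (-1, 0, 1, 0)ᵀ.

Sanity check: (A − (0)·I) v_1 = (0, 0, 0, 0)ᵀ = 0. ✓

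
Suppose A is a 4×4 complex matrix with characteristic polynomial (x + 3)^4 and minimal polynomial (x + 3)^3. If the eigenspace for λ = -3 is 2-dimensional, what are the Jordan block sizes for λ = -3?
Block sizes for λ = -3: [3, 1]

Step 1 — from the characteristic polynomial, algebraic multiplicity of λ = -3 is 4. From dim ker(A − (-3)·I) = 2, there are exactly 2 Jordan blocks for λ = -3.
Step 2 — from the minimal polynomial, the factor (x + 3)^3 tells us the largest block for λ = -3 has size 3.
Step 3 — with total size 4, 2 blocks, and largest block 3, the block sizes (in nonincreasing order) are [3, 1].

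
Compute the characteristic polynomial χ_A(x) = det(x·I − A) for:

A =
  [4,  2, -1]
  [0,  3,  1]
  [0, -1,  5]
x^3 - 12*x^2 + 48*x - 64

Expanding det(x·I − A) (e.g. by cofactor expansion or by noting that A is similar to its Jordan form J, which has the same characteristic polynomial as A) gives
  χ_A(x) = x^3 - 12*x^2 + 48*x - 64
which factors as (x - 4)^3. The eigenvalues (with algebraic multiplicities) are λ = 4 with multiplicity 3.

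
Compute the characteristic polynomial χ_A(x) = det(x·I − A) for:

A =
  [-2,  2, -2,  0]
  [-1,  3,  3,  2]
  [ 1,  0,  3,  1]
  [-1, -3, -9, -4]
x^4

Expanding det(x·I − A) (e.g. by cofactor expansion or by noting that A is similar to its Jordan form J, which has the same characteristic polynomial as A) gives
  χ_A(x) = x^4
which factors as x^4. The eigenvalues (with algebraic multiplicities) are λ = 0 with multiplicity 4.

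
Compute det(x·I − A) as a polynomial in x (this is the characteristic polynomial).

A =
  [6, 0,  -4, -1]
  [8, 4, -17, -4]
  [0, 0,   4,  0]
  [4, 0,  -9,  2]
x^4 - 16*x^3 + 96*x^2 - 256*x + 256

Expanding det(x·I − A) (e.g. by cofactor expansion or by noting that A is similar to its Jordan form J, which has the same characteristic polynomial as A) gives
  χ_A(x) = x^4 - 16*x^3 + 96*x^2 - 256*x + 256
which factors as (x - 4)^4. The eigenvalues (with algebraic multiplicities) are λ = 4 with multiplicity 4.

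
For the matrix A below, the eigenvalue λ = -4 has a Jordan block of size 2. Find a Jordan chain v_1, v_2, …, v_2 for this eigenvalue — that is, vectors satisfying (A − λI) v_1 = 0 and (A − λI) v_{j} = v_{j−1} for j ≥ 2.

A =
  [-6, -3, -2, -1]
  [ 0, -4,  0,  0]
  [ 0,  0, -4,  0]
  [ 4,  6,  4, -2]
A Jordan chain for λ = -4 of length 2:
v_1 = (-2, 0, 0, 4)ᵀ
v_2 = (1, 0, 0, 0)ᵀ

Let N = A − (-4)·I. We want v_2 with N^2 v_2 = 0 but N^1 v_2 ≠ 0; then v_{j-1} := N · v_j for j = 2, …, 2.

Pick v_2 = (1, 0, 0, 0)ᵀ.
Then v_1 = N · v_2 = (-2, 0, 0, 4)ᵀ.

Sanity check: (A − (-4)·I) v_1 = (0, 0, 0, 0)ᵀ = 0. ✓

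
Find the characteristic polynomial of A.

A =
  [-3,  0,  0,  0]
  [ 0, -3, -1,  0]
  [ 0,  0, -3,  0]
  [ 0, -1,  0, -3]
x^4 + 12*x^3 + 54*x^2 + 108*x + 81

Expanding det(x·I − A) (e.g. by cofactor expansion or by noting that A is similar to its Jordan form J, which has the same characteristic polynomial as A) gives
  χ_A(x) = x^4 + 12*x^3 + 54*x^2 + 108*x + 81
which factors as (x + 3)^4. The eigenvalues (with algebraic multiplicities) are λ = -3 with multiplicity 4.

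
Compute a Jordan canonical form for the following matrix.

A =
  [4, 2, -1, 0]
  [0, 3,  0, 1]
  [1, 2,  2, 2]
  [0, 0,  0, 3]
J_2(3) ⊕ J_2(3)

The characteristic polynomial is
  det(x·I − A) = x^4 - 12*x^3 + 54*x^2 - 108*x + 81 = (x - 3)^4

Eigenvalues and multiplicities (the geometric multiplicity of λ is n − rank(A − λI), which equals the number of Jordan blocks for λ):
  λ = 3: algebraic multiplicity = 4, geometric multiplicity = 2

Determining the block sizes for each eigenvalue:
  λ = 3: with am = 4 and gm = 2, the partition is not yet determined (e.g. several partitions of 4 into 2 parts exist). Let N = A − (3)·I. Computing rank(N^1) = 2, rank(N^2) = 0; the number of blocks of size ≥ j is rank(N^{j−1}) − rank(N^j), giving [2, 2]. So we have 2 block(s) of size 2 → block sizes [2, 2]

Assembling the blocks gives a Jordan form
J =
  [3, 1, 0, 0]
  [0, 3, 0, 0]
  [0, 0, 3, 1]
  [0, 0, 0, 3]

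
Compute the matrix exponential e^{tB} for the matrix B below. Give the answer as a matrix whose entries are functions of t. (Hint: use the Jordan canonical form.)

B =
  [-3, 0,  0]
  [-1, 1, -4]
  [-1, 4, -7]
e^{tB} =
  [exp(-3*t), 0, 0]
  [-t*exp(-3*t), 4*t*exp(-3*t) + exp(-3*t), -4*t*exp(-3*t)]
  [-t*exp(-3*t), 4*t*exp(-3*t), -4*t*exp(-3*t) + exp(-3*t)]

Strategy: write B = P · J · P⁻¹ where J is a Jordan canonical form, so e^{tB} = P · e^{tJ} · P⁻¹, and e^{tJ} can be computed block-by-block.

B has Jordan form
J =
  [-3,  1,  0]
  [ 0, -3,  0]
  [ 0,  0, -3]
(up to reordering of blocks).

Per-block formulas:
  For a 1×1 block at λ = -3: exp(t · [-3]) = [e^(-3t)].
  For a 2×2 Jordan block J_2(-3): exp(t · J_2(-3)) = e^(-3t)·(I + t·N), where N is the 2×2 nilpotent shift.

After assembling e^{tJ} and conjugating by P, we get:

e^{tB} =
  [exp(-3*t), 0, 0]
  [-t*exp(-3*t), 4*t*exp(-3*t) + exp(-3*t), -4*t*exp(-3*t)]
  [-t*exp(-3*t), 4*t*exp(-3*t), -4*t*exp(-3*t) + exp(-3*t)]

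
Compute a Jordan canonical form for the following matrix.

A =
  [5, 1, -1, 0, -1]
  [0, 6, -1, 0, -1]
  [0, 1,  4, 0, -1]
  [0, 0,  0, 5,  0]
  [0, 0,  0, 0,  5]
J_2(5) ⊕ J_1(5) ⊕ J_1(5) ⊕ J_1(5)

The characteristic polynomial is
  det(x·I − A) = x^5 - 25*x^4 + 250*x^3 - 1250*x^2 + 3125*x - 3125 = (x - 5)^5

Eigenvalues and multiplicities (the geometric multiplicity of λ is n − rank(A − λI), which equals the number of Jordan blocks for λ):
  λ = 5: algebraic multiplicity = 5, geometric multiplicity = 4

Determining the block sizes for each eigenvalue:
  λ = 5: 4 blocks summing to 5 forces exactly one block of size 2 and the rest size 1 → block sizes [2, 1, 1, 1]

Assembling the blocks gives a Jordan form
J =
  [5, 1, 0, 0, 0]
  [0, 5, 0, 0, 0]
  [0, 0, 5, 0, 0]
  [0, 0, 0, 5, 0]
  [0, 0, 0, 0, 5]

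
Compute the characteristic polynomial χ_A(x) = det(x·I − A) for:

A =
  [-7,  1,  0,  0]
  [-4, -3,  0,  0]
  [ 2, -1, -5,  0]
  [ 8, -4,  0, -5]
x^4 + 20*x^3 + 150*x^2 + 500*x + 625

Expanding det(x·I − A) (e.g. by cofactor expansion or by noting that A is similar to its Jordan form J, which has the same characteristic polynomial as A) gives
  χ_A(x) = x^4 + 20*x^3 + 150*x^2 + 500*x + 625
which factors as (x + 5)^4. The eigenvalues (with algebraic multiplicities) are λ = -5 with multiplicity 4.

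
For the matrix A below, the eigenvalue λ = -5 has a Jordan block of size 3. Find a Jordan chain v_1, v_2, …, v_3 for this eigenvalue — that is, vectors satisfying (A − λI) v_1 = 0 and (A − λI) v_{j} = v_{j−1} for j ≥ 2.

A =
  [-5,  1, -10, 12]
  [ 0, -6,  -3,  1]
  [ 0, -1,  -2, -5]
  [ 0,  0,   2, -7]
A Jordan chain for λ = -5 of length 3:
v_1 = (9, 4, -2, -2)ᵀ
v_2 = (1, -1, -1, 0)ᵀ
v_3 = (0, 1, 0, 0)ᵀ

Let N = A − (-5)·I. We want v_3 with N^3 v_3 = 0 but N^2 v_3 ≠ 0; then v_{j-1} := N · v_j for j = 3, …, 2.

Pick v_3 = (0, 1, 0, 0)ᵀ.
Then v_2 = N · v_3 = (1, -1, -1, 0)ᵀ.
Then v_1 = N · v_2 = (9, 4, -2, -2)ᵀ.

Sanity check: (A − (-5)·I) v_1 = (0, 0, 0, 0)ᵀ = 0. ✓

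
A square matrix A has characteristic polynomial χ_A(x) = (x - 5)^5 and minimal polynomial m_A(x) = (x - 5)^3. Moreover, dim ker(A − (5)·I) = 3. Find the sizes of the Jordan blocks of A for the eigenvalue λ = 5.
Block sizes for λ = 5: [3, 1, 1]

Step 1 — from the characteristic polynomial, algebraic multiplicity of λ = 5 is 5. From dim ker(A − (5)·I) = 3, there are exactly 3 Jordan blocks for λ = 5.
Step 2 — from the minimal polynomial, the factor (x − 5)^3 tells us the largest block for λ = 5 has size 3.
Step 3 — with total size 5, 3 blocks, and largest block 3, the block sizes (in nonincreasing order) are [3, 1, 1].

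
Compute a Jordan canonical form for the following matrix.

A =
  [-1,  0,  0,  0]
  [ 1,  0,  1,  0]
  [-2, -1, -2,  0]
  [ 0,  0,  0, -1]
J_3(-1) ⊕ J_1(-1)

The characteristic polynomial is
  det(x·I − A) = x^4 + 4*x^3 + 6*x^2 + 4*x + 1 = (x + 1)^4

Eigenvalues and multiplicities (the geometric multiplicity of λ is n − rank(A − λI), which equals the number of Jordan blocks for λ):
  λ = -1: algebraic multiplicity = 4, geometric multiplicity = 2

Determining the block sizes for each eigenvalue:
  λ = -1: with am = 4 and gm = 2, the partition is not yet determined (e.g. several partitions of 4 into 2 parts exist). Let N = A − (-1)·I. Computing rank(N^1) = 2, rank(N^2) = 1, rank(N^3) = 0; the number of blocks of size ≥ j is rank(N^{j−1}) − rank(N^j), giving [2, 1, 1]. So we have 1 block(s) of size 3, 1 block(s) of size 1 → block sizes [3, 1]

Assembling the blocks gives a Jordan form
J =
  [-1,  1,  0,  0]
  [ 0, -1,  1,  0]
  [ 0,  0, -1,  0]
  [ 0,  0,  0, -1]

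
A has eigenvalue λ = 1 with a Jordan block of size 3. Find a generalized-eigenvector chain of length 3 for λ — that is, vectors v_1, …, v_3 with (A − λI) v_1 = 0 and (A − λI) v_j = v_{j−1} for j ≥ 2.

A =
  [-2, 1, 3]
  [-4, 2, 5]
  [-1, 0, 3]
A Jordan chain for λ = 1 of length 3:
v_1 = (2, 3, 1)ᵀ
v_2 = (-3, -4, -1)ᵀ
v_3 = (1, 0, 0)ᵀ

Let N = A − (1)·I. We want v_3 with N^3 v_3 = 0 but N^2 v_3 ≠ 0; then v_{j-1} := N · v_j for j = 3, …, 2.

Pick v_3 = (1, 0, 0)ᵀ.
Then v_2 = N · v_3 = (-3, -4, -1)ᵀ.
Then v_1 = N · v_2 = (2, 3, 1)ᵀ.

Sanity check: (A − (1)·I) v_1 = (0, 0, 0)ᵀ = 0. ✓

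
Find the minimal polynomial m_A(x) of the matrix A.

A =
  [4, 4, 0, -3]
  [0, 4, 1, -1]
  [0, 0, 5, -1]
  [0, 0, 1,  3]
x^3 - 12*x^2 + 48*x - 64

The characteristic polynomial is χ_A(x) = (x - 4)^4, so the eigenvalues are known. The minimal polynomial is
  m_A(x) = Π_λ (x − λ)^{k_λ}
where k_λ is the size of the *largest* Jordan block for λ (equivalently, the smallest k with (A − λI)^k v = 0 for every generalised eigenvector v of λ).

  λ = 4: largest Jordan block has size 3, contributing (x − 4)^3

So m_A(x) = (x - 4)^3 = x^3 - 12*x^2 + 48*x - 64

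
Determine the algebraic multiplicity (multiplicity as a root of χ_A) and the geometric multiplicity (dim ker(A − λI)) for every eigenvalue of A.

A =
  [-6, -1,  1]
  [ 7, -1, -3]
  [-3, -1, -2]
λ = -3: alg = 3, geom = 1

Step 1 — factor the characteristic polynomial to read off the algebraic multiplicities:
  χ_A(x) = (x + 3)^3

Step 2 — compute geometric multiplicities via the rank-nullity identity g(λ) = n − rank(A − λI):
  rank(A − (-3)·I) = 2, so dim ker(A − (-3)·I) = n − 2 = 1

Summary:
  λ = -3: algebraic multiplicity = 3, geometric multiplicity = 1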